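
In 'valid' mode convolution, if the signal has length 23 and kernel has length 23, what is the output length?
'Valid' mode counts only positions where the kernel fully overlaps the signal: m - n + 1 = 23 - 23 + 1 = 1

1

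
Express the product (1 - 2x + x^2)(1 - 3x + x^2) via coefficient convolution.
Ascending coefficients: a = [1, -2, 1], b = [1, -3, 1]. c[0] = 1×1 = 1; c[1] = 1×-3 + -2×1 = -5; c[2] = 1×1 + -2×-3 + 1×1 = 8; c[3] = -2×1 + 1×-3 = -5; c[4] = 1×1 = 1. Result coefficients: [1, -5, 8, -5, 1] → 1 - 5x + 8x^2 - 5x^3 + x^4

1 - 5x + 8x^2 - 5x^3 + x^4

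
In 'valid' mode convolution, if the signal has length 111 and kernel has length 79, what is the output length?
'Valid' mode counts only positions where the kernel fully overlaps the signal: m - n + 1 = 111 - 79 + 1 = 33

33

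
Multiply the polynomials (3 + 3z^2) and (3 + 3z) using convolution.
Ascending coefficients: a = [3, 0, 3], b = [3, 3]. c[0] = 3×3 = 9; c[1] = 3×3 + 0×3 = 9; c[2] = 0×3 + 3×3 = 9; c[3] = 3×3 = 9. Result coefficients: [9, 9, 9, 9] → 9 + 9z + 9z^2 + 9z^3

9 + 9z + 9z^2 + 9z^3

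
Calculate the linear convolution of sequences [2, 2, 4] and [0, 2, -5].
y[0] = 2×0 = 0; y[1] = 2×2 + 2×0 = 4; y[2] = 2×-5 + 2×2 + 4×0 = -6; y[3] = 2×-5 + 4×2 = -2; y[4] = 4×-5 = -20

[0, 4, -6, -2, -20]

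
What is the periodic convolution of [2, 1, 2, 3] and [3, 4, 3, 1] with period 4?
Use y[k] = Σ_j f[j]·g[(k-j) mod 4]. y[0] = 2×3 + 1×1 + 2×3 + 3×4 = 25; y[1] = 2×4 + 1×3 + 2×1 + 3×3 = 22; y[2] = 2×3 + 1×4 + 2×3 + 3×1 = 19; y[3] = 2×1 + 1×3 + 2×4 + 3×3 = 22. Result: [25, 22, 19, 22]

[25, 22, 19, 22]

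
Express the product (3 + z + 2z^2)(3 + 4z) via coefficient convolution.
Ascending coefficients: a = [3, 1, 2], b = [3, 4]. c[0] = 3×3 = 9; c[1] = 3×4 + 1×3 = 15; c[2] = 1×4 + 2×3 = 10; c[3] = 2×4 = 8. Result coefficients: [9, 15, 10, 8] → 9 + 15z + 10z^2 + 8z^3

9 + 15z + 10z^2 + 8z^3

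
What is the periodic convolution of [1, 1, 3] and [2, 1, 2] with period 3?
Use y[k] = Σ_j x[j]·h[(k-j) mod 3]. y[0] = 1×2 + 1×2 + 3×1 = 7; y[1] = 1×1 + 1×2 + 3×2 = 9; y[2] = 1×2 + 1×1 + 3×2 = 9. Result: [7, 9, 9]

[7, 9, 9]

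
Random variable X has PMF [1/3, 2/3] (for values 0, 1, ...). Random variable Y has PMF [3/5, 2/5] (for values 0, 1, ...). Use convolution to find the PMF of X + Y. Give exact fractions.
P(X+Y=k) = Σ_i P(X=i)·P(Y=k-i) — a convolution of [1/3, 2/3] and [3/5, 2/5]. P(X+Y=0) = (1/3)×(3/5) = 1/5; P(X+Y=1) = (1/3)×(2/5) + (2/3)×(3/5) = 2/15 + 2/5 = 8/15; P(X+Y=2) = (2/3)×(2/5) = 4/15. PMF: [1/5, 8/15, 4/15] (sums to 1 ✓)

[1/5, 8/15, 4/15]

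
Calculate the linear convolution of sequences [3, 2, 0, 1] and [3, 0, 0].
y[0] = 3×3 = 9; y[1] = 3×0 + 2×3 = 6; y[2] = 3×0 + 2×0 + 0×3 = 0; y[3] = 2×0 + 0×0 + 1×3 = 3; y[4] = 0×0 + 1×0 = 0; y[5] = 1×0 = 0

[9, 6, 0, 3, 0, 0]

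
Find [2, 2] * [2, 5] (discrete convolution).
y[0] = 2×2 = 4; y[1] = 2×5 + 2×2 = 14; y[2] = 2×5 = 10

[4, 14, 10]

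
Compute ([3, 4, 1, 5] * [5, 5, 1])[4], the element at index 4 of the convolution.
Use y[k] = Σ_i a[i]·b[k-i] at k=4. y[4] = 1×1 + 5×5 = 26

26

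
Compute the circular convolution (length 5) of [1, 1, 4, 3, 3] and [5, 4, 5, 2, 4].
Use y[k] = Σ_j u[j]·v[(k-j) mod 5]. y[0] = 1×5 + 1×4 + 4×2 + 3×5 + 3×4 = 44; y[1] = 1×4 + 1×5 + 4×4 + 3×2 + 3×5 = 46; y[2] = 1×5 + 1×4 + 4×5 + 3×4 + 3×2 = 47; y[3] = 1×2 + 1×5 + 4×4 + 3×5 + 3×4 = 50; y[4] = 1×4 + 1×2 + 4×5 + 3×4 + 3×5 = 53. Result: [44, 46, 47, 50, 53]

[44, 46, 47, 50, 53]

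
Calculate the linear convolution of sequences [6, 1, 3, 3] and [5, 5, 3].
y[0] = 6×5 = 30; y[1] = 6×5 + 1×5 = 35; y[2] = 6×3 + 1×5 + 3×5 = 38; y[3] = 1×3 + 3×5 + 3×5 = 33; y[4] = 3×3 + 3×5 = 24; y[5] = 3×3 = 9

[30, 35, 38, 33, 24, 9]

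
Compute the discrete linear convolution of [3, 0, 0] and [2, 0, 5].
y[0] = 3×2 = 6; y[1] = 3×0 + 0×2 = 0; y[2] = 3×5 + 0×0 + 0×2 = 15; y[3] = 0×5 + 0×0 = 0; y[4] = 0×5 = 0

[6, 0, 15, 0, 0]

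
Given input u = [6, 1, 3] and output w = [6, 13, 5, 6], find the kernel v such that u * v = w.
Output length 4 = len(u) + len(v) - 1 ⇒ len(v) = 2. Solve v forward using v[k] = (w[k] - Σ_{i≥1} u[i]·v[k-i]) / u[0]: v[0] = w[0] / u[0] = 6 / 6 = 1; v[1] = (w[1] - 1×1) / u[0] = (13 - 1×1) / 6 = 2. So v = [1, 2]. Forward-check [6, 1, 3] * [1, 2]: w[0] = 6×1 = 6; w[1] = 6×2 + 1×1 = 13; w[2] = 1×2 + 3×1 = 5; w[3] = 3×2 = 6 → [6, 13, 5, 6] ✓

[1, 2]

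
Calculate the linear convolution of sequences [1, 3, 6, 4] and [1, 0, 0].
y[0] = 1×1 = 1; y[1] = 1×0 + 3×1 = 3; y[2] = 1×0 + 3×0 + 6×1 = 6; y[3] = 3×0 + 6×0 + 4×1 = 4; y[4] = 6×0 + 4×0 = 0; y[5] = 4×0 = 0

[1, 3, 6, 4, 0, 0]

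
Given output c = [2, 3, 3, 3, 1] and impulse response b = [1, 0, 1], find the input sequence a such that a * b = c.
Deconvolve c=[2, 3, 3, 3, 1] by b=[1, 0, 1]. Since b[0]=1, solve forward: a[0] = c[0] / 1 = 2; a[1] = (c[1] - 2×0) / 1 = 3; a[2] = (c[2] - 3×0 - 2×1) / 1 = 1. So a = [2, 3, 1]. Check by forward convolution: c[0] = 2×1 = 2; c[1] = 2×0 + 3×1 = 3; c[2] = 2×1 + 3×0 + 1×1 = 3; c[3] = 3×1 + 1×0 = 3; c[4] = 1×1 = 1

[2, 3, 1]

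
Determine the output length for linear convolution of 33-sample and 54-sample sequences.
Linear/full convolution length: m + n - 1 = 33 + 54 - 1 = 86

86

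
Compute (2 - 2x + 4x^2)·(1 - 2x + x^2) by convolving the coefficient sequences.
Ascending coefficients: a = [2, -2, 4], b = [1, -2, 1]. c[0] = 2×1 = 2; c[1] = 2×-2 + -2×1 = -6; c[2] = 2×1 + -2×-2 + 4×1 = 10; c[3] = -2×1 + 4×-2 = -10; c[4] = 4×1 = 4. Result coefficients: [2, -6, 10, -10, 4] → 2 - 6x + 10x^2 - 10x^3 + 4x^4

2 - 6x + 10x^2 - 10x^3 + 4x^4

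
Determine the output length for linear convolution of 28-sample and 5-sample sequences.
Linear/full convolution length: m + n - 1 = 28 + 5 - 1 = 32

32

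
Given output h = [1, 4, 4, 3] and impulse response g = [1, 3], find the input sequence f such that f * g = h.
Deconvolve h=[1, 4, 4, 3] by g=[1, 3]. Since g[0]=1, solve forward: f[0] = h[0] / 1 = 1; f[1] = (h[1] - 1×3) / 1 = 1; f[2] = (h[2] - 1×3) / 1 = 1. So f = [1, 1, 1]. Check by forward convolution: h[0] = 1×1 = 1; h[1] = 1×3 + 1×1 = 4; h[2] = 1×3 + 1×1 = 4; h[3] = 1×3 = 3

[1, 1, 1]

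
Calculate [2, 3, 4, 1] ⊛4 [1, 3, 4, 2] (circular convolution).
Use y[k] = Σ_j a[j]·b[(k-j) mod 4]. y[0] = 2×1 + 3×2 + 4×4 + 1×3 = 27; y[1] = 2×3 + 3×1 + 4×2 + 1×4 = 21; y[2] = 2×4 + 3×3 + 4×1 + 1×2 = 23; y[3] = 2×2 + 3×4 + 4×3 + 1×1 = 29. Result: [27, 21, 23, 29]

[27, 21, 23, 29]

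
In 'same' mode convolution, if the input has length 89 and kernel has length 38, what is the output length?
'Same' mode returns an output with the same length as the input: 89

89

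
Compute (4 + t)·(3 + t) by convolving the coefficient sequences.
Ascending coefficients: a = [4, 1], b = [3, 1]. c[0] = 4×3 = 12; c[1] = 4×1 + 1×3 = 7; c[2] = 1×1 = 1. Result coefficients: [12, 7, 1] → 12 + 7t + t^2

12 + 7t + t^2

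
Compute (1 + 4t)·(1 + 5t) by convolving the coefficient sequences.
Ascending coefficients: a = [1, 4], b = [1, 5]. c[0] = 1×1 = 1; c[1] = 1×5 + 4×1 = 9; c[2] = 4×5 = 20. Result coefficients: [1, 9, 20] → 1 + 9t + 20t^2

1 + 9t + 20t^2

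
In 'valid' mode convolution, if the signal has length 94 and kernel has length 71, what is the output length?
'Valid' mode counts only positions where the kernel fully overlaps the signal: m - n + 1 = 94 - 71 + 1 = 24

24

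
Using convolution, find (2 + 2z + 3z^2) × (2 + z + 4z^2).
Ascending coefficients: a = [2, 2, 3], b = [2, 1, 4]. c[0] = 2×2 = 4; c[1] = 2×1 + 2×2 = 6; c[2] = 2×4 + 2×1 + 3×2 = 16; c[3] = 2×4 + 3×1 = 11; c[4] = 3×4 = 12. Result coefficients: [4, 6, 16, 11, 12] → 4 + 6z + 16z^2 + 11z^3 + 12z^4

4 + 6z + 16z^2 + 11z^3 + 12z^4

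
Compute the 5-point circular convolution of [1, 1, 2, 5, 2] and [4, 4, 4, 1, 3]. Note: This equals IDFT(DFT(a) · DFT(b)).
Either evaluate y[k] = Σ_j a[j]·b[(k-j) mod 5] directly, or use IDFT(DFT(a) · DFT(b)). y[0] = 1×4 + 1×3 + 2×1 + 5×4 + 2×4 = 37; y[1] = 1×4 + 1×4 + 2×3 + 5×1 + 2×4 = 27; y[2] = 1×4 + 1×4 + 2×4 + 5×3 + 2×1 = 33; y[3] = 1×1 + 1×4 + 2×4 + 5×4 + 2×3 = 39; y[4] = 1×3 + 1×1 + 2×4 + 5×4 + 2×4 = 40. Result: [37, 27, 33, 39, 40]

[37, 27, 33, 39, 40]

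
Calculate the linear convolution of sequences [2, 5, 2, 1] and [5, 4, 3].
y[0] = 2×5 = 10; y[1] = 2×4 + 5×5 = 33; y[2] = 2×3 + 5×4 + 2×5 = 36; y[3] = 5×3 + 2×4 + 1×5 = 28; y[4] = 2×3 + 1×4 = 10; y[5] = 1×3 = 3

[10, 33, 36, 28, 10, 3]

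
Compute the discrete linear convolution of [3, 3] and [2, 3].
y[0] = 3×2 = 6; y[1] = 3×3 + 3×2 = 15; y[2] = 3×3 = 9

[6, 15, 9]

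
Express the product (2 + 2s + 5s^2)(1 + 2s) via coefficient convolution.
Ascending coefficients: a = [2, 2, 5], b = [1, 2]. c[0] = 2×1 = 2; c[1] = 2×2 + 2×1 = 6; c[2] = 2×2 + 5×1 = 9; c[3] = 5×2 = 10. Result coefficients: [2, 6, 9, 10] → 2 + 6s + 9s^2 + 10s^3

2 + 6s + 9s^2 + 10s^3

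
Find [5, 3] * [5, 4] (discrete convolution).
y[0] = 5×5 = 25; y[1] = 5×4 + 3×5 = 35; y[2] = 3×4 = 12

[25, 35, 12]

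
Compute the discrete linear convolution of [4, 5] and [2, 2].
y[0] = 4×2 = 8; y[1] = 4×2 + 5×2 = 18; y[2] = 5×2 = 10

[8, 18, 10]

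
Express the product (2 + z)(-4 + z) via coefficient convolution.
Ascending coefficients: a = [2, 1], b = [-4, 1]. c[0] = 2×-4 = -8; c[1] = 2×1 + 1×-4 = -2; c[2] = 1×1 = 1. Result coefficients: [-8, -2, 1] → -8 - 2z + z^2

-8 - 2z + z^2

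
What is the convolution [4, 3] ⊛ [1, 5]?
y[0] = 4×1 = 4; y[1] = 4×5 + 3×1 = 23; y[2] = 3×5 = 15

[4, 23, 15]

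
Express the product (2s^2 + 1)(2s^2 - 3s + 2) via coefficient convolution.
Ascending coefficients: a = [1, 0, 2], b = [2, -3, 2]. c[0] = 1×2 = 2; c[1] = 1×-3 + 0×2 = -3; c[2] = 1×2 + 0×-3 + 2×2 = 6; c[3] = 0×2 + 2×-3 = -6; c[4] = 2×2 = 4. Result coefficients: [2, -3, 6, -6, 4] → 4s^4 - 6s^3 + 6s^2 - 3s + 2

4s^4 - 6s^3 + 6s^2 - 3s + 2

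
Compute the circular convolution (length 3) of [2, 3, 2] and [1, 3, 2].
Use y[k] = Σ_j x[j]·h[(k-j) mod 3]. y[0] = 2×1 + 3×2 + 2×3 = 14; y[1] = 2×3 + 3×1 + 2×2 = 13; y[2] = 2×2 + 3×3 + 2×1 = 15. Result: [14, 13, 15]

[14, 13, 15]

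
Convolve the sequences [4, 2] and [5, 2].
y[0] = 4×5 = 20; y[1] = 4×2 + 2×5 = 18; y[2] = 2×2 = 4

[20, 18, 4]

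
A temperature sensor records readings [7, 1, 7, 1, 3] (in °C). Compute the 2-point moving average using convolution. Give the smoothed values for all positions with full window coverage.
2-point moving average kernel = [1, 1]. Apply in 'valid' mode (full window coverage): avg[0] = (7 + 1) / 2 = 4.0; avg[1] = (1 + 7) / 2 = 4.0; avg[2] = (7 + 1) / 2 = 4.0; avg[3] = (1 + 3) / 2 = 2.0. Smoothed values: [4.0, 4.0, 4.0, 2.0]

[4.0, 4.0, 4.0, 2.0]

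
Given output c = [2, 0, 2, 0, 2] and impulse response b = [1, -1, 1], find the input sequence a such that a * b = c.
Deconvolve c=[2, 0, 2, 0, 2] by b=[1, -1, 1]. Since b[0]=1, solve forward: a[0] = c[0] / 1 = 2; a[1] = (c[1] - 2×-1) / 1 = 2; a[2] = (c[2] - 2×-1 - 2×1) / 1 = 2. So a = [2, 2, 2]. Check by forward convolution: c[0] = 2×1 = 2; c[1] = 2×-1 + 2×1 = 0; c[2] = 2×1 + 2×-1 + 2×1 = 2; c[3] = 2×1 + 2×-1 = 0; c[4] = 2×1 = 2

[2, 2, 2]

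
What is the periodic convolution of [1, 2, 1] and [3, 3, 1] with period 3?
Use y[k] = Σ_j x[j]·h[(k-j) mod 3]. y[0] = 1×3 + 2×1 + 1×3 = 8; y[1] = 1×3 + 2×3 + 1×1 = 10; y[2] = 1×1 + 2×3 + 1×3 = 10. Result: [8, 10, 10]

[8, 10, 10]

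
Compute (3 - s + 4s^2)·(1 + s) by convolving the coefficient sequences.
Ascending coefficients: a = [3, -1, 4], b = [1, 1]. c[0] = 3×1 = 3; c[1] = 3×1 + -1×1 = 2; c[2] = -1×1 + 4×1 = 3; c[3] = 4×1 = 4. Result coefficients: [3, 2, 3, 4] → 3 + 2s + 3s^2 + 4s^3

3 + 2s + 3s^2 + 4s^3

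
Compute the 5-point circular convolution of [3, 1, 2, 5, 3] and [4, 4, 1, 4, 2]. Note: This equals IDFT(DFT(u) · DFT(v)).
Either evaluate y[k] = Σ_j u[j]·v[(k-j) mod 5] directly, or use IDFT(DFT(u) · DFT(v)). y[0] = 3×4 + 1×2 + 2×4 + 5×1 + 3×4 = 39; y[1] = 3×4 + 1×4 + 2×2 + 5×4 + 3×1 = 43; y[2] = 3×1 + 1×4 + 2×4 + 5×2 + 3×4 = 37; y[3] = 3×4 + 1×1 + 2×4 + 5×4 + 3×2 = 47; y[4] = 3×2 + 1×4 + 2×1 + 5×4 + 3×4 = 44. Result: [39, 43, 37, 47, 44]

[39, 43, 37, 47, 44]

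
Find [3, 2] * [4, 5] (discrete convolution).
y[0] = 3×4 = 12; y[1] = 3×5 + 2×4 = 23; y[2] = 2×5 = 10

[12, 23, 10]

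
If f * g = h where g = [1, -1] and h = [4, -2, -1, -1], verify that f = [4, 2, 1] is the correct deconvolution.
Forward-compute [4, 2, 1] * [1, -1]: h[0] = 4×1 = 4; h[1] = 4×-1 + 2×1 = -2; h[2] = 2×-1 + 1×1 = -1; h[3] = 1×-1 = -1 → [4, -2, -1, -1]. Matches given h = [4, -2, -1, -1], so verified.

Verified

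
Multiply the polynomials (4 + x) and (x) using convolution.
Ascending coefficients: a = [4, 1], b = [0, 1]. c[0] = 4×0 = 0; c[1] = 4×1 + 1×0 = 4; c[2] = 1×1 = 1. Result coefficients: [0, 4, 1] → 4x + x^2

4x + x^2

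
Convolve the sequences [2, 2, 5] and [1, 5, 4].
y[0] = 2×1 = 2; y[1] = 2×5 + 2×1 = 12; y[2] = 2×4 + 2×5 + 5×1 = 23; y[3] = 2×4 + 5×5 = 33; y[4] = 5×4 = 20

[2, 12, 23, 33, 20]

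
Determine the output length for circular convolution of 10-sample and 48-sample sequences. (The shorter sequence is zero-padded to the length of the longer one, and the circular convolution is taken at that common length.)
Circular convolution (zero-padding the shorter input) has length max(m, n) = max(10, 48) = 48

48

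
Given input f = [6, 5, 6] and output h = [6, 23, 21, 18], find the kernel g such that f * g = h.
Output length 4 = len(f) + len(g) - 1 ⇒ len(g) = 2. Solve g forward using g[k] = (h[k] - Σ_{i≥1} f[i]·g[k-i]) / f[0]: g[0] = h[0] / f[0] = 6 / 6 = 1; g[1] = (h[1] - 5×1) / f[0] = (23 - 5×1) / 6 = 3. So g = [1, 3]. Forward-check [6, 5, 6] * [1, 3]: h[0] = 6×1 = 6; h[1] = 6×3 + 5×1 = 23; h[2] = 5×3 + 6×1 = 21; h[3] = 6×3 = 18 → [6, 23, 21, 18] ✓

[1, 3]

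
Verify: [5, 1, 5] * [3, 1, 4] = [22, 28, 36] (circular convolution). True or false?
Recompute circular convolution of [5, 1, 5] and [3, 1, 4]: y[0] = 5×3 + 1×4 + 5×1 = 24; y[1] = 5×1 + 1×3 + 5×4 = 28; y[2] = 5×4 + 1×1 + 5×3 = 36 → [24, 28, 36]. Compare to given [22, 28, 36]: they differ at index 0: given 22, correct 24, so answer: No

No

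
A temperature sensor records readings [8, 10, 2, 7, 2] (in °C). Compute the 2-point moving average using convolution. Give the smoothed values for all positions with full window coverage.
2-point moving average kernel = [1, 1]. Apply in 'valid' mode (full window coverage): avg[0] = (8 + 10) / 2 = 9.0; avg[1] = (10 + 2) / 2 = 6.0; avg[2] = (2 + 7) / 2 = 4.5; avg[3] = (7 + 2) / 2 = 4.5. Smoothed values: [9.0, 6.0, 4.5, 4.5]

[9.0, 6.0, 4.5, 4.5]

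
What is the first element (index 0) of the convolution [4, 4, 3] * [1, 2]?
Use y[k] = Σ_i a[i]·b[k-i] at k=0. y[0] = 4×1 = 4

4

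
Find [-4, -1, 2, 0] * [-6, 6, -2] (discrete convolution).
y[0] = -4×-6 = 24; y[1] = -4×6 + -1×-6 = -18; y[2] = -4×-2 + -1×6 + 2×-6 = -10; y[3] = -1×-2 + 2×6 + 0×-6 = 14; y[4] = 2×-2 + 0×6 = -4; y[5] = 0×-2 = 0

[24, -18, -10, 14, -4, 0]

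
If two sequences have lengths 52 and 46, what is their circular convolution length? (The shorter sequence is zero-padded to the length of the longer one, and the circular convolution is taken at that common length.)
Circular convolution (zero-padding the shorter input) has length max(m, n) = max(52, 46) = 52

52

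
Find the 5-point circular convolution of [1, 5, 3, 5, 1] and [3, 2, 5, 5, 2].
Use y[k] = Σ_j u[j]·v[(k-j) mod 5]. y[0] = 1×3 + 5×2 + 3×5 + 5×5 + 1×2 = 55; y[1] = 1×2 + 5×3 + 3×2 + 5×5 + 1×5 = 53; y[2] = 1×5 + 5×2 + 3×3 + 5×2 + 1×5 = 39; y[3] = 1×5 + 5×5 + 3×2 + 5×3 + 1×2 = 53; y[4] = 1×2 + 5×5 + 3×5 + 5×2 + 1×3 = 55. Result: [55, 53, 39, 53, 55]

[55, 53, 39, 53, 55]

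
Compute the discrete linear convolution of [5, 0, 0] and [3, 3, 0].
y[0] = 5×3 = 15; y[1] = 5×3 + 0×3 = 15; y[2] = 5×0 + 0×3 + 0×3 = 0; y[3] = 0×0 + 0×3 = 0; y[4] = 0×0 = 0

[15, 15, 0, 0, 0]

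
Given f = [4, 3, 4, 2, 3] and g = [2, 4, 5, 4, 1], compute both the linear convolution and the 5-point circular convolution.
Linear: y_lin[0] = 4×2 = 8; y_lin[1] = 4×4 + 3×2 = 22; y_lin[2] = 4×5 + 3×4 + 4×2 = 40; y_lin[3] = 4×4 + 3×5 + 4×4 + 2×2 = 51; y_lin[4] = 4×1 + 3×4 + 4×5 + 2×4 + 3×2 = 50; y_lin[5] = 3×1 + 4×4 + 2×5 + 3×4 = 41; y_lin[6] = 4×1 + 2×4 + 3×5 = 27; y_lin[7] = 2×1 + 3×4 = 14; y_lin[8] = 3×1 = 3 → [8, 22, 40, 51, 50, 41, 27, 14, 3]. Circular (length 5): y[0] = 4×2 + 3×1 + 4×4 + 2×5 + 3×4 = 49; y[1] = 4×4 + 3×2 + 4×1 + 2×4 + 3×5 = 49; y[2] = 4×5 + 3×4 + 4×2 + 2×1 + 3×4 = 54; y[3] = 4×4 + 3×5 + 4×4 + 2×2 + 3×1 = 54; y[4] = 4×1 + 3×4 + 4×5 + 2×4 + 3×2 = 50 → [49, 49, 54, 54, 50]

Linear: [8, 22, 40, 51, 50, 41, 27, 14, 3], Circular: [49, 49, 54, 54, 50]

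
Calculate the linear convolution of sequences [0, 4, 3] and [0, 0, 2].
y[0] = 0×0 = 0; y[1] = 0×0 + 4×0 = 0; y[2] = 0×2 + 4×0 + 3×0 = 0; y[3] = 4×2 + 3×0 = 8; y[4] = 3×2 = 6

[0, 0, 0, 8, 6]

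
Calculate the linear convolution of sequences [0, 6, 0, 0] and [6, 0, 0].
y[0] = 0×6 = 0; y[1] = 0×0 + 6×6 = 36; y[2] = 0×0 + 6×0 + 0×6 = 0; y[3] = 6×0 + 0×0 + 0×6 = 0; y[4] = 0×0 + 0×0 = 0; y[5] = 0×0 = 0

[0, 36, 0, 0, 0, 0]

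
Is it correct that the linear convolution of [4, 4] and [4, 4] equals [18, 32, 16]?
Recompute linear convolution of [4, 4] and [4, 4]: y[0] = 4×4 = 16; y[1] = 4×4 + 4×4 = 32; y[2] = 4×4 = 16 → [16, 32, 16]. Compare to given [18, 32, 16]: they differ at index 0: given 18, correct 16, so answer: No

No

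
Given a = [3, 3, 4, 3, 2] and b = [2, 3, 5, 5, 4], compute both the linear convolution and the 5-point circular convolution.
Linear: y_lin[0] = 3×2 = 6; y_lin[1] = 3×3 + 3×2 = 15; y_lin[2] = 3×5 + 3×3 + 4×2 = 32; y_lin[3] = 3×5 + 3×5 + 4×3 + 3×2 = 48; y_lin[4] = 3×4 + 3×5 + 4×5 + 3×3 + 2×2 = 60; y_lin[5] = 3×4 + 4×5 + 3×5 + 2×3 = 53; y_lin[6] = 4×4 + 3×5 + 2×5 = 41; y_lin[7] = 3×4 + 2×5 = 22; y_lin[8] = 2×4 = 8 → [6, 15, 32, 48, 60, 53, 41, 22, 8]. Circular (length 5): y[0] = 3×2 + 3×4 + 4×5 + 3×5 + 2×3 = 59; y[1] = 3×3 + 3×2 + 4×4 + 3×5 + 2×5 = 56; y[2] = 3×5 + 3×3 + 4×2 + 3×4 + 2×5 = 54; y[3] = 3×5 + 3×5 + 4×3 + 3×2 + 2×4 = 56; y[4] = 3×4 + 3×5 + 4×5 + 3×3 + 2×2 = 60 → [59, 56, 54, 56, 60]

Linear: [6, 15, 32, 48, 60, 53, 41, 22, 8], Circular: [59, 56, 54, 56, 60]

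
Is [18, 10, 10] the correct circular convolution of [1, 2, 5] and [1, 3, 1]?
Recompute circular convolution of [1, 2, 5] and [1, 3, 1]: y[0] = 1×1 + 2×1 + 5×3 = 18; y[1] = 1×3 + 2×1 + 5×1 = 10; y[2] = 1×1 + 2×3 + 5×1 = 12 → [18, 10, 12]. Compare to given [18, 10, 10]: they differ at index 2: given 10, correct 12, so answer: No

No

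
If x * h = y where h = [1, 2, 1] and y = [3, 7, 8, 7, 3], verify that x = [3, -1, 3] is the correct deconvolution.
Forward-compute [3, -1, 3] * [1, 2, 1]: y[0] = 3×1 = 3; y[1] = 3×2 + -1×1 = 5; y[2] = 3×1 + -1×2 + 3×1 = 4; y[3] = -1×1 + 3×2 = 5; y[4] = 3×1 = 3 → [3, 5, 4, 5, 3]. Does not match given y = [3, 7, 8, 7, 3].

Not verified. [3, -1, 3] * [1, 2, 1] = [3, 5, 4, 5, 3], which differs from [3, 7, 8, 7, 3] at index 1.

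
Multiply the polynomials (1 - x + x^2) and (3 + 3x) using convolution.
Ascending coefficients: a = [1, -1, 1], b = [3, 3]. c[0] = 1×3 = 3; c[1] = 1×3 + -1×3 = 0; c[2] = -1×3 + 1×3 = 0; c[3] = 1×3 = 3. Result coefficients: [3, 0, 0, 3] → 3 + 3x^3

3 + 3x^3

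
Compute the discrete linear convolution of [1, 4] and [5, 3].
y[0] = 1×5 = 5; y[1] = 1×3 + 4×5 = 23; y[2] = 4×3 = 12

[5, 23, 12]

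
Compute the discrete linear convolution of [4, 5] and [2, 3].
y[0] = 4×2 = 8; y[1] = 4×3 + 5×2 = 22; y[2] = 5×3 = 15

[8, 22, 15]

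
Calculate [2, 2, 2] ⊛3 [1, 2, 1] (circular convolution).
Use y[k] = Σ_j s[j]·t[(k-j) mod 3]. y[0] = 2×1 + 2×1 + 2×2 = 8; y[1] = 2×2 + 2×1 + 2×1 = 8; y[2] = 2×1 + 2×2 + 2×1 = 8. Result: [8, 8, 8]

[8, 8, 8]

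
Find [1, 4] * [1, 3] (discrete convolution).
y[0] = 1×1 = 1; y[1] = 1×3 + 4×1 = 7; y[2] = 4×3 = 12

[1, 7, 12]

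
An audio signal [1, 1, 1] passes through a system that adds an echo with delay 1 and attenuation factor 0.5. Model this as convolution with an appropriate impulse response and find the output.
Direct-path + delayed-attenuated-path model → impulse response h = [1, 0.5] (1 at lag 0, 0.5 at lag 1). Output y[n] = x[n] + 0.5·x[n - 1] (with x[n] = 0 outside 0..2): y[0] = 1 + 0.5×0 = 1; y[1] = 1 + 0.5×1 = 1.5; y[2] = 1 + 0.5×1 = 1.5; y[3] = 0 + 0.5×1 = 0.5. So y = [1, 1.5, 1.5, 0.5]

[1, 1.5, 1.5, 0.5]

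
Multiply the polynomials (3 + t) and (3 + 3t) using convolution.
Ascending coefficients: a = [3, 1], b = [3, 3]. c[0] = 3×3 = 9; c[1] = 3×3 + 1×3 = 12; c[2] = 1×3 = 3. Result coefficients: [9, 12, 3] → 9 + 12t + 3t^2

9 + 12t + 3t^2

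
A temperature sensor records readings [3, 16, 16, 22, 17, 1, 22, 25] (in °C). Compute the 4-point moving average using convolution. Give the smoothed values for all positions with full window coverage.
4-point moving average kernel = [1, 1, 1, 1]. Apply in 'valid' mode (full window coverage): avg[0] = (3 + 16 + 16 + 22) / 4 = 14.25; avg[1] = (16 + 16 + 22 + 17) / 4 = 17.75; avg[2] = (16 + 22 + 17 + 1) / 4 = 14.0; avg[3] = (22 + 17 + 1 + 22) / 4 = 15.5; avg[4] = (17 + 1 + 22 + 25) / 4 = 16.25. Smoothed values: [14.25, 17.75, 14.0, 15.5, 16.25]

[14.25, 17.75, 14.0, 15.5, 16.25]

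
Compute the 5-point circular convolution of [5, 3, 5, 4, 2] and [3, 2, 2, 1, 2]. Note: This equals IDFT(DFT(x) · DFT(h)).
Either evaluate y[k] = Σ_j x[j]·h[(k-j) mod 5] directly, or use IDFT(DFT(x) · DFT(h)). y[0] = 5×3 + 3×2 + 5×1 + 4×2 + 2×2 = 38; y[1] = 5×2 + 3×3 + 5×2 + 4×1 + 2×2 = 37; y[2] = 5×2 + 3×2 + 5×3 + 4×2 + 2×1 = 41; y[3] = 5×1 + 3×2 + 5×2 + 4×3 + 2×2 = 37; y[4] = 5×2 + 3×1 + 5×2 + 4×2 + 2×3 = 37. Result: [38, 37, 41, 37, 37]

[38, 37, 41, 37, 37]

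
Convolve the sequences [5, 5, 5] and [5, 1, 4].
y[0] = 5×5 = 25; y[1] = 5×1 + 5×5 = 30; y[2] = 5×4 + 5×1 + 5×5 = 50; y[3] = 5×4 + 5×1 = 25; y[4] = 5×4 = 20

[25, 30, 50, 25, 20]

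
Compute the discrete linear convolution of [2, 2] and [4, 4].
y[0] = 2×4 = 8; y[1] = 2×4 + 2×4 = 16; y[2] = 2×4 = 8

[8, 16, 8]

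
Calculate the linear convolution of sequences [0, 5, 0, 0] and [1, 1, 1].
y[0] = 0×1 = 0; y[1] = 0×1 + 5×1 = 5; y[2] = 0×1 + 5×1 + 0×1 = 5; y[3] = 5×1 + 0×1 + 0×1 = 5; y[4] = 0×1 + 0×1 = 0; y[5] = 0×1 = 0

[0, 5, 5, 5, 0, 0]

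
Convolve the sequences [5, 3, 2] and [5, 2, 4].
y[0] = 5×5 = 25; y[1] = 5×2 + 3×5 = 25; y[2] = 5×4 + 3×2 + 2×5 = 36; y[3] = 3×4 + 2×2 = 16; y[4] = 2×4 = 8

[25, 25, 36, 16, 8]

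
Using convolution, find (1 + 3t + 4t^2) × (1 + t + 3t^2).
Ascending coefficients: a = [1, 3, 4], b = [1, 1, 3]. c[0] = 1×1 = 1; c[1] = 1×1 + 3×1 = 4; c[2] = 1×3 + 3×1 + 4×1 = 10; c[3] = 3×3 + 4×1 = 13; c[4] = 4×3 = 12. Result coefficients: [1, 4, 10, 13, 12] → 1 + 4t + 10t^2 + 13t^3 + 12t^4

1 + 4t + 10t^2 + 13t^3 + 12t^4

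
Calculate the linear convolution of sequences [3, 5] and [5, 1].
y[0] = 3×5 = 15; y[1] = 3×1 + 5×5 = 28; y[2] = 5×1 = 5

[15, 28, 5]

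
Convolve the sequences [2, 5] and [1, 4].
y[0] = 2×1 = 2; y[1] = 2×4 + 5×1 = 13; y[2] = 5×4 = 20

[2, 13, 20]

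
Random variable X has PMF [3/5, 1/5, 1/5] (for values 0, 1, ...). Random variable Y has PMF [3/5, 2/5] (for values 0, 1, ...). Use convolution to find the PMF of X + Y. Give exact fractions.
P(X+Y=k) = Σ_i P(X=i)·P(Y=k-i) — a convolution of [3/5, 1/5, 1/5] and [3/5, 2/5]. P(X+Y=0) = (3/5)×(3/5) = 9/25; P(X+Y=1) = (3/5)×(2/5) + (1/5)×(3/5) = 6/25 + 3/25 = 9/25; P(X+Y=2) = (1/5)×(2/5) + (1/5)×(3/5) = 2/25 + 3/25 = 1/5; P(X+Y=3) = (1/5)×(2/5) = 2/25. PMF: [9/25, 9/25, 1/5, 2/25] (sums to 1 ✓)

[9/25, 9/25, 1/5, 2/25]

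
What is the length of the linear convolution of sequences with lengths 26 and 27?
Linear/full convolution length: m + n - 1 = 26 + 27 - 1 = 52

52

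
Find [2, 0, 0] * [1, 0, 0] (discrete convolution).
y[0] = 2×1 = 2; y[1] = 2×0 + 0×1 = 0; y[2] = 2×0 + 0×0 + 0×1 = 0; y[3] = 0×0 + 0×0 = 0; y[4] = 0×0 = 0

[2, 0, 0, 0, 0]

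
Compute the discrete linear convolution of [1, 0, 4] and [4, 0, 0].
y[0] = 1×4 = 4; y[1] = 1×0 + 0×4 = 0; y[2] = 1×0 + 0×0 + 4×4 = 16; y[3] = 0×0 + 4×0 = 0; y[4] = 4×0 = 0

[4, 0, 16, 0, 0]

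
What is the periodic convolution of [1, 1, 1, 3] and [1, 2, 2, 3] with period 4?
Use y[k] = Σ_j a[j]·b[(k-j) mod 4]. y[0] = 1×1 + 1×3 + 1×2 + 3×2 = 12; y[1] = 1×2 + 1×1 + 1×3 + 3×2 = 12; y[2] = 1×2 + 1×2 + 1×1 + 3×3 = 14; y[3] = 1×3 + 1×2 + 1×2 + 3×1 = 10. Result: [12, 12, 14, 10]

[12, 12, 14, 10]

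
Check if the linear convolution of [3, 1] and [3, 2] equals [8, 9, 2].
Recompute linear convolution of [3, 1] and [3, 2]: y[0] = 3×3 = 9; y[1] = 3×2 + 1×3 = 9; y[2] = 1×2 = 2 → [9, 9, 2]. Compare to given [8, 9, 2]: they differ at index 0: given 8, correct 9, so answer: No

No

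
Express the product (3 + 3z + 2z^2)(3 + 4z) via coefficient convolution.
Ascending coefficients: a = [3, 3, 2], b = [3, 4]. c[0] = 3×3 = 9; c[1] = 3×4 + 3×3 = 21; c[2] = 3×4 + 2×3 = 18; c[3] = 2×4 = 8. Result coefficients: [9, 21, 18, 8] → 9 + 21z + 18z^2 + 8z^3

9 + 21z + 18z^2 + 8z^3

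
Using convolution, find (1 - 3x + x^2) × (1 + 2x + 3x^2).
Ascending coefficients: a = [1, -3, 1], b = [1, 2, 3]. c[0] = 1×1 = 1; c[1] = 1×2 + -3×1 = -1; c[2] = 1×3 + -3×2 + 1×1 = -2; c[3] = -3×3 + 1×2 = -7; c[4] = 1×3 = 3. Result coefficients: [1, -1, -2, -7, 3] → 1 - x - 2x^2 - 7x^3 + 3x^4

1 - x - 2x^2 - 7x^3 + 3x^4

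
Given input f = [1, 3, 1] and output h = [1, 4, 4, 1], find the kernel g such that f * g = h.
Output length 4 = len(f) + len(g) - 1 ⇒ len(g) = 2. Solve g forward using g[k] = (h[k] - Σ_{i≥1} f[i]·g[k-i]) / f[0]: g[0] = h[0] / f[0] = 1 / 1 = 1; g[1] = (h[1] - 3×1) / f[0] = (4 - 3×1) / 1 = 1. So g = [1, 1]. Forward-check [1, 3, 1] * [1, 1]: h[0] = 1×1 = 1; h[1] = 1×1 + 3×1 = 4; h[2] = 3×1 + 1×1 = 4; h[3] = 1×1 = 1 → [1, 4, 4, 1] ✓

[1, 1]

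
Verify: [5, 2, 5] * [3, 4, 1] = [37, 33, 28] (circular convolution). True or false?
Recompute circular convolution of [5, 2, 5] and [3, 4, 1]: y[0] = 5×3 + 2×1 + 5×4 = 37; y[1] = 5×4 + 2×3 + 5×1 = 31; y[2] = 5×1 + 2×4 + 5×3 = 28 → [37, 31, 28]. Compare to given [37, 33, 28]: they differ at index 1: given 33, correct 31, so answer: No

No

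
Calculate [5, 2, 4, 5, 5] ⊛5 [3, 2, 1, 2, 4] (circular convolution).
Use y[k] = Σ_j s[j]·t[(k-j) mod 5]. y[0] = 5×3 + 2×4 + 4×2 + 5×1 + 5×2 = 46; y[1] = 5×2 + 2×3 + 4×4 + 5×2 + 5×1 = 47; y[2] = 5×1 + 2×2 + 4×3 + 5×4 + 5×2 = 51; y[3] = 5×2 + 2×1 + 4×2 + 5×3 + 5×4 = 55; y[4] = 5×4 + 2×2 + 4×1 + 5×2 + 5×3 = 53. Result: [46, 47, 51, 55, 53]

[46, 47, 51, 55, 53]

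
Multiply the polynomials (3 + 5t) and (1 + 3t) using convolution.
Ascending coefficients: a = [3, 5], b = [1, 3]. c[0] = 3×1 = 3; c[1] = 3×3 + 5×1 = 14; c[2] = 5×3 = 15. Result coefficients: [3, 14, 15] → 3 + 14t + 15t^2

3 + 14t + 15t^2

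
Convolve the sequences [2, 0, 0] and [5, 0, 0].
y[0] = 2×5 = 10; y[1] = 2×0 + 0×5 = 0; y[2] = 2×0 + 0×0 + 0×5 = 0; y[3] = 0×0 + 0×0 = 0; y[4] = 0×0 = 0

[10, 0, 0, 0, 0]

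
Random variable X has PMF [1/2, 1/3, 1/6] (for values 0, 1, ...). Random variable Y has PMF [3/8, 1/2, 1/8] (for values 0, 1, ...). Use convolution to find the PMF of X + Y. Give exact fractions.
P(X+Y=k) = Σ_i P(X=i)·P(Y=k-i) — a convolution of [1/2, 1/3, 1/6] and [3/8, 1/2, 1/8]. P(X+Y=0) = (1/2)×(3/8) = 3/16; P(X+Y=1) = (1/2)×(1/2) + (1/3)×(3/8) = 1/4 + 1/8 = 3/8; P(X+Y=2) = (1/2)×(1/8) + (1/3)×(1/2) + (1/6)×(3/8) = 1/16 + 1/6 + 1/16 = 7/24; P(X+Y=3) = (1/3)×(1/8) + (1/6)×(1/2) = 1/24 + 1/12 = 1/8; P(X+Y=4) = (1/6)×(1/8) = 1/48. PMF: [3/16, 3/8, 7/24, 1/8, 1/48] (sums to 1 ✓)

[3/16, 3/8, 7/24, 1/8, 1/48]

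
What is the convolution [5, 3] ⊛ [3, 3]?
y[0] = 5×3 = 15; y[1] = 5×3 + 3×3 = 24; y[2] = 3×3 = 9

[15, 24, 9]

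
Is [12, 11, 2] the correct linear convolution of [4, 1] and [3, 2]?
Recompute linear convolution of [4, 1] and [3, 2]: y[0] = 4×3 = 12; y[1] = 4×2 + 1×3 = 11; y[2] = 1×2 = 2 → [12, 11, 2]. Given [12, 11, 2] matches, so answer: Yes

Yes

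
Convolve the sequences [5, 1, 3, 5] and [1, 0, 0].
y[0] = 5×1 = 5; y[1] = 5×0 + 1×1 = 1; y[2] = 5×0 + 1×0 + 3×1 = 3; y[3] = 1×0 + 3×0 + 5×1 = 5; y[4] = 3×0 + 5×0 = 0; y[5] = 5×0 = 0

[5, 1, 3, 5, 0, 0]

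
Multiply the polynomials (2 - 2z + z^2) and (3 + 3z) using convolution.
Ascending coefficients: a = [2, -2, 1], b = [3, 3]. c[0] = 2×3 = 6; c[1] = 2×3 + -2×3 = 0; c[2] = -2×3 + 1×3 = -3; c[3] = 1×3 = 3. Result coefficients: [6, 0, -3, 3] → 6 - 3z^2 + 3z^3

6 - 3z^2 + 3z^3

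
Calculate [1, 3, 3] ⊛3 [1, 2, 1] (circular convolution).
Use y[k] = Σ_j x[j]·h[(k-j) mod 3]. y[0] = 1×1 + 3×1 + 3×2 = 10; y[1] = 1×2 + 3×1 + 3×1 = 8; y[2] = 1×1 + 3×2 + 3×1 = 10. Result: [10, 8, 10]

[10, 8, 10]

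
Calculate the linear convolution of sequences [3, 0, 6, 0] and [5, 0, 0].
y[0] = 3×5 = 15; y[1] = 3×0 + 0×5 = 0; y[2] = 3×0 + 0×0 + 6×5 = 30; y[3] = 0×0 + 6×0 + 0×5 = 0; y[4] = 6×0 + 0×0 = 0; y[5] = 0×0 = 0

[15, 0, 30, 0, 0, 0]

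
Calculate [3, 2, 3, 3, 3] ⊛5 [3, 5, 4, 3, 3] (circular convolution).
Use y[k] = Σ_j x[j]·h[(k-j) mod 5]. y[0] = 3×3 + 2×3 + 3×3 + 3×4 + 3×5 = 51; y[1] = 3×5 + 2×3 + 3×3 + 3×3 + 3×4 = 51; y[2] = 3×4 + 2×5 + 3×3 + 3×3 + 3×3 = 49; y[3] = 3×3 + 2×4 + 3×5 + 3×3 + 3×3 = 50; y[4] = 3×3 + 2×3 + 3×4 + 3×5 + 3×3 = 51. Result: [51, 51, 49, 50, 51]

[51, 51, 49, 50, 51]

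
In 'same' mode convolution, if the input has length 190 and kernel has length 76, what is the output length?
'Same' mode returns an output with the same length as the input: 190

190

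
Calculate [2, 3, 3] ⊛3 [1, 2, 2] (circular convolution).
Use y[k] = Σ_j s[j]·t[(k-j) mod 3]. y[0] = 2×1 + 3×2 + 3×2 = 14; y[1] = 2×2 + 3×1 + 3×2 = 13; y[2] = 2×2 + 3×2 + 3×1 = 13. Result: [14, 13, 13]

[14, 13, 13]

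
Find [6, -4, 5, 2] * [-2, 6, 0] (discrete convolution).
y[0] = 6×-2 = -12; y[1] = 6×6 + -4×-2 = 44; y[2] = 6×0 + -4×6 + 5×-2 = -34; y[3] = -4×0 + 5×6 + 2×-2 = 26; y[4] = 5×0 + 2×6 = 12; y[5] = 2×0 = 0

[-12, 44, -34, 26, 12, 0]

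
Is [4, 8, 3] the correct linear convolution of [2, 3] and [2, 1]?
Recompute linear convolution of [2, 3] and [2, 1]: y[0] = 2×2 = 4; y[1] = 2×1 + 3×2 = 8; y[2] = 3×1 = 3 → [4, 8, 3]. Given [4, 8, 3] matches, so answer: Yes

Yes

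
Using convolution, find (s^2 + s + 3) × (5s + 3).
Ascending coefficients: a = [3, 1, 1], b = [3, 5]. c[0] = 3×3 = 9; c[1] = 3×5 + 1×3 = 18; c[2] = 1×5 + 1×3 = 8; c[3] = 1×5 = 5. Result coefficients: [9, 18, 8, 5] → 5s^3 + 8s^2 + 18s + 9

5s^3 + 8s^2 + 18s + 9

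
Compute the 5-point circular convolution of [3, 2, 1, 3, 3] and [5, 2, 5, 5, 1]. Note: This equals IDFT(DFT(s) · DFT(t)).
Either evaluate y[k] = Σ_j s[j]·t[(k-j) mod 5] directly, or use IDFT(DFT(s) · DFT(t)). y[0] = 3×5 + 2×1 + 1×5 + 3×5 + 3×2 = 43; y[1] = 3×2 + 2×5 + 1×1 + 3×5 + 3×5 = 47; y[2] = 3×5 + 2×2 + 1×5 + 3×1 + 3×5 = 42; y[3] = 3×5 + 2×5 + 1×2 + 3×5 + 3×1 = 45; y[4] = 3×1 + 2×5 + 1×5 + 3×2 + 3×5 = 39. Result: [43, 47, 42, 45, 39]

[43, 47, 42, 45, 39]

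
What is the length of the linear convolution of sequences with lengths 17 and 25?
Linear/full convolution length: m + n - 1 = 17 + 25 - 1 = 41

41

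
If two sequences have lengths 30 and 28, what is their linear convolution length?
Linear/full convolution length: m + n - 1 = 30 + 28 - 1 = 57

57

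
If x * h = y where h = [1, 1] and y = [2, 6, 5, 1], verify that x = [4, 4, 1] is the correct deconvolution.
Forward-compute [4, 4, 1] * [1, 1]: y[0] = 4×1 = 4; y[1] = 4×1 + 4×1 = 8; y[2] = 4×1 + 1×1 = 5; y[3] = 1×1 = 1 → [4, 8, 5, 1]. Does not match given y = [2, 6, 5, 1].

Not verified. [4, 4, 1] * [1, 1] = [4, 8, 5, 1], which differs from [2, 6, 5, 1] at index 0.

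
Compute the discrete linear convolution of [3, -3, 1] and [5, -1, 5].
y[0] = 3×5 = 15; y[1] = 3×-1 + -3×5 = -18; y[2] = 3×5 + -3×-1 + 1×5 = 23; y[3] = -3×5 + 1×-1 = -16; y[4] = 1×5 = 5

[15, -18, 23, -16, 5]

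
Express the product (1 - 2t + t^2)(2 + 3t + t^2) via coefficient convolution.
Ascending coefficients: a = [1, -2, 1], b = [2, 3, 1]. c[0] = 1×2 = 2; c[1] = 1×3 + -2×2 = -1; c[2] = 1×1 + -2×3 + 1×2 = -3; c[3] = -2×1 + 1×3 = 1; c[4] = 1×1 = 1. Result coefficients: [2, -1, -3, 1, 1] → 2 - t - 3t^2 + t^3 + t^4

2 - t - 3t^2 + t^3 + t^4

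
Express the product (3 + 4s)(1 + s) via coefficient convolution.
Ascending coefficients: a = [3, 4], b = [1, 1]. c[0] = 3×1 = 3; c[1] = 3×1 + 4×1 = 7; c[2] = 4×1 = 4. Result coefficients: [3, 7, 4] → 3 + 7s + 4s^2

3 + 7s + 4s^2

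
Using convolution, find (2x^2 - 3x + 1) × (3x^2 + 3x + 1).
Ascending coefficients: a = [1, -3, 2], b = [1, 3, 3]. c[0] = 1×1 = 1; c[1] = 1×3 + -3×1 = 0; c[2] = 1×3 + -3×3 + 2×1 = -4; c[3] = -3×3 + 2×3 = -3; c[4] = 2×3 = 6. Result coefficients: [1, 0, -4, -3, 6] → 6x^4 - 3x^3 - 4x^2 + 1

6x^4 - 3x^3 - 4x^2 + 1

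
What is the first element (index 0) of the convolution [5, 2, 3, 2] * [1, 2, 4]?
Use y[k] = Σ_i a[i]·b[k-i] at k=0. y[0] = 5×1 = 5

5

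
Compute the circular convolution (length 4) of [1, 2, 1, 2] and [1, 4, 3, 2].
Use y[k] = Σ_j a[j]·b[(k-j) mod 4]. y[0] = 1×1 + 2×2 + 1×3 + 2×4 = 16; y[1] = 1×4 + 2×1 + 1×2 + 2×3 = 14; y[2] = 1×3 + 2×4 + 1×1 + 2×2 = 16; y[3] = 1×2 + 2×3 + 1×4 + 2×1 = 14. Result: [16, 14, 16, 14]

[16, 14, 16, 14]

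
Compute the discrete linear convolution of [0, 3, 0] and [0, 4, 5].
y[0] = 0×0 = 0; y[1] = 0×4 + 3×0 = 0; y[2] = 0×5 + 3×4 + 0×0 = 12; y[3] = 3×5 + 0×4 = 15; y[4] = 0×5 = 0

[0, 0, 12, 15, 0]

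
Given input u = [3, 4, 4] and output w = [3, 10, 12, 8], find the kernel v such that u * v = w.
Output length 4 = len(u) + len(v) - 1 ⇒ len(v) = 2. Solve v forward using v[k] = (w[k] - Σ_{i≥1} u[i]·v[k-i]) / u[0]: v[0] = w[0] / u[0] = 3 / 3 = 1; v[1] = (w[1] - 4×1) / u[0] = (10 - 4×1) / 3 = 2. So v = [1, 2]. Forward-check [3, 4, 4] * [1, 2]: w[0] = 3×1 = 3; w[1] = 3×2 + 4×1 = 10; w[2] = 4×2 + 4×1 = 12; w[3] = 4×2 = 8 → [3, 10, 12, 8] ✓

[1, 2]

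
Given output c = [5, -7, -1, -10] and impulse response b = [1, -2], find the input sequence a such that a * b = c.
Deconvolve c=[5, -7, -1, -10] by b=[1, -2]. Since b[0]=1, solve forward: a[0] = c[0] / 1 = 5; a[1] = (c[1] - 5×-2) / 1 = 3; a[2] = (c[2] - 3×-2) / 1 = 5. So a = [5, 3, 5]. Check by forward convolution: c[0] = 5×1 = 5; c[1] = 5×-2 + 3×1 = -7; c[2] = 3×-2 + 5×1 = -1; c[3] = 5×-2 = -10

[5, 3, 5]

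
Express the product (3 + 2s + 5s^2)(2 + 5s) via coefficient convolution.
Ascending coefficients: a = [3, 2, 5], b = [2, 5]. c[0] = 3×2 = 6; c[1] = 3×5 + 2×2 = 19; c[2] = 2×5 + 5×2 = 20; c[3] = 5×5 = 25. Result coefficients: [6, 19, 20, 25] → 6 + 19s + 20s^2 + 25s^3

6 + 19s + 20s^2 + 25s^3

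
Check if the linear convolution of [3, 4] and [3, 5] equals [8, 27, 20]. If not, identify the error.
Recompute linear convolution of [3, 4] and [3, 5]: y[0] = 3×3 = 9; y[1] = 3×5 + 4×3 = 27; y[2] = 4×5 = 20 → [9, 27, 20]. Compare to given [8, 27, 20]: they differ at index 0: given 8, correct 9, so answer: No

No. Error at index 0: given 8, correct 9.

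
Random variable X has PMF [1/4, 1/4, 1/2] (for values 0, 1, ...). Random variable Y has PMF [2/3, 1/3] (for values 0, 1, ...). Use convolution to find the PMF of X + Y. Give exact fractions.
P(X+Y=k) = Σ_i P(X=i)·P(Y=k-i) — a convolution of [1/4, 1/4, 1/2] and [2/3, 1/3]. P(X+Y=0) = (1/4)×(2/3) = 1/6; P(X+Y=1) = (1/4)×(1/3) + (1/4)×(2/3) = 1/12 + 1/6 = 1/4; P(X+Y=2) = (1/4)×(1/3) + (1/2)×(2/3) = 1/12 + 1/3 = 5/12; P(X+Y=3) = (1/2)×(1/3) = 1/6. PMF: [1/6, 1/4, 5/12, 1/6] (sums to 1 ✓)

[1/6, 1/4, 5/12, 1/6]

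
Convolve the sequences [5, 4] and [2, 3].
y[0] = 5×2 = 10; y[1] = 5×3 + 4×2 = 23; y[2] = 4×3 = 12

[10, 23, 12]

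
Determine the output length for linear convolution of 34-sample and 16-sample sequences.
Linear/full convolution length: m + n - 1 = 34 + 16 - 1 = 49

49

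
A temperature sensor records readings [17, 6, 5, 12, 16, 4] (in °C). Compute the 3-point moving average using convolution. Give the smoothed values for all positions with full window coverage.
3-point moving average kernel = [1, 1, 1]. Apply in 'valid' mode (full window coverage): avg[0] = (17 + 6 + 5) / 3 = 9.33; avg[1] = (6 + 5 + 12) / 3 = 7.67; avg[2] = (5 + 12 + 16) / 3 = 11.0; avg[3] = (12 + 16 + 4) / 3 = 10.67. Smoothed values: [9.33, 7.67, 11.0, 10.67]

[9.33, 7.67, 11.0, 10.67]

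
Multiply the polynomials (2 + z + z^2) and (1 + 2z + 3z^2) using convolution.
Ascending coefficients: a = [2, 1, 1], b = [1, 2, 3]. c[0] = 2×1 = 2; c[1] = 2×2 + 1×1 = 5; c[2] = 2×3 + 1×2 + 1×1 = 9; c[3] = 1×3 + 1×2 = 5; c[4] = 1×3 = 3. Result coefficients: [2, 5, 9, 5, 3] → 2 + 5z + 9z^2 + 5z^3 + 3z^4

2 + 5z + 9z^2 + 5z^3 + 3z^4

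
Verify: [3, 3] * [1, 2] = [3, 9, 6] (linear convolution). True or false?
Recompute linear convolution of [3, 3] and [1, 2]: y[0] = 3×1 = 3; y[1] = 3×2 + 3×1 = 9; y[2] = 3×2 = 6 → [3, 9, 6]. Given [3, 9, 6] matches, so answer: Yes

Yes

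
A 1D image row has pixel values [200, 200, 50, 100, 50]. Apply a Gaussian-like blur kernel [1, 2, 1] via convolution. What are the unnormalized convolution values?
Convolve image row [200, 200, 50, 100, 50] with kernel [1, 2, 1]: y[0] = 200×1 = 200; y[1] = 200×2 + 200×1 = 600; y[2] = 200×1 + 200×2 + 50×1 = 650; y[3] = 200×1 + 50×2 + 100×1 = 400; y[4] = 50×1 + 100×2 + 50×1 = 300; y[5] = 100×1 + 50×2 = 200; y[6] = 50×1 = 50 → [200, 600, 650, 400, 300, 200, 50]. Normalization factor = sum(kernel) = 4.

[200, 600, 650, 400, 300, 200, 50]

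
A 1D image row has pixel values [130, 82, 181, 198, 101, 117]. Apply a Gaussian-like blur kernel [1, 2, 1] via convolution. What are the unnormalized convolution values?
Convolve image row [130, 82, 181, 198, 101, 117] with kernel [1, 2, 1]: y[0] = 130×1 = 130; y[1] = 130×2 + 82×1 = 342; y[2] = 130×1 + 82×2 + 181×1 = 475; y[3] = 82×1 + 181×2 + 198×1 = 642; y[4] = 181×1 + 198×2 + 101×1 = 678; y[5] = 198×1 + 101×2 + 117×1 = 517; y[6] = 101×1 + 117×2 = 335; y[7] = 117×1 = 117 → [130, 342, 475, 642, 678, 517, 335, 117]. Normalization factor = sum(kernel) = 4.

[130, 342, 475, 642, 678, 517, 335, 117]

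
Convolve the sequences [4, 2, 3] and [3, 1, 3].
y[0] = 4×3 = 12; y[1] = 4×1 + 2×3 = 10; y[2] = 4×3 + 2×1 + 3×3 = 23; y[3] = 2×3 + 3×1 = 9; y[4] = 3×3 = 9

[12, 10, 23, 9, 9]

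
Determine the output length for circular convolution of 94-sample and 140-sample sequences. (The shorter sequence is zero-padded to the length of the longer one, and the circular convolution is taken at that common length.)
Circular convolution (zero-padding the shorter input) has length max(m, n) = max(94, 140) = 140

140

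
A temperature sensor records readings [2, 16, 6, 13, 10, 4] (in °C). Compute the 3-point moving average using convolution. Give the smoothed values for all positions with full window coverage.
3-point moving average kernel = [1, 1, 1]. Apply in 'valid' mode (full window coverage): avg[0] = (2 + 16 + 6) / 3 = 8.0; avg[1] = (16 + 6 + 13) / 3 = 11.67; avg[2] = (6 + 13 + 10) / 3 = 9.67; avg[3] = (13 + 10 + 4) / 3 = 9.0. Smoothed values: [8.0, 11.67, 9.67, 9.0]

[8.0, 11.67, 9.67, 9.0]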